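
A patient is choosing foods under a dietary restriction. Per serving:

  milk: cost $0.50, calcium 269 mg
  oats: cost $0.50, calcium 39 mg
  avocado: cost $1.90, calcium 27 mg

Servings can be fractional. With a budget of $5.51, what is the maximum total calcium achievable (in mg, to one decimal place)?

Calcium per dollar: milk 538, oats 78, avocado 14.21.
With no serving limits, spend the whole cost allowance on milk: $5.51 / $0.50 × 269 mg = 2964.4 mg.

2964.4 mg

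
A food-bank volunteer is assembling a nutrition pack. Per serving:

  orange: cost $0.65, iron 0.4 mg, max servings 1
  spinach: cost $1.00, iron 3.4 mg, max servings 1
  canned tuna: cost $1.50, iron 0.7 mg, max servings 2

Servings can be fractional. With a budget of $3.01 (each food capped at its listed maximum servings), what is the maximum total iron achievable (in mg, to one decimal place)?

Iron per dollar: spinach 3.4, orange 0.6154, canned tuna 0.4667.
Take 1 serving of spinach: spends $1.00, +3.4 mg iron (running total 3.4 mg).
Take 1 serving of orange: spends $0.65, +0.4 mg iron (running total 3.8 mg).
Take 0.9067 servings of canned tuna: spends $1.36, +0.6 mg iron (running total 4.4 mg).
Greedy by best ratio exhausts the cost allowance optimally: 4.4 mg.

4.4 mg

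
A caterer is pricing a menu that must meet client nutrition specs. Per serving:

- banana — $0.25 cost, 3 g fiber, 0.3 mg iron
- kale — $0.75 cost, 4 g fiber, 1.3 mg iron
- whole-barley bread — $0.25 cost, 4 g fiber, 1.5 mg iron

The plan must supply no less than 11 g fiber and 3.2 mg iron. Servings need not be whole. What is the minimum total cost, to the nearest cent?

$0.69

For a min-cost LP with two ≥-constraints, a basic feasible solution has at most two positive variables.
banana only: max(11/3, 3.2/0.3) = 10.67 servings → $2.67.
kale only: max(11/4, 3.2/1.3) = 2.75 servings → $2.06.
whole-barley bread only: max(11/4, 3.2/1.5) = 2.75 servings → $0.69.
banana + kale with both tight: 0.5556 servings and 2.333 servings → $1.89.
banana + whole-barley bread with both tight: 1.121 servings and 1.909 servings → $0.76.
kale + whole-barley bread with both targets exact would need a negative amount; discard.
The minimum over all feasible corners is $0.69.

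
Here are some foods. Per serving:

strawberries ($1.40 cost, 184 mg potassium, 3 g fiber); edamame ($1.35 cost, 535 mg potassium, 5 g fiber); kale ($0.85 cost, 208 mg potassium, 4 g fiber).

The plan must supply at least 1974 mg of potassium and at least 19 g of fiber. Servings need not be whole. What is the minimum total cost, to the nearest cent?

$5.07

A basic optimal solution has at most two foods positive. Try each food alone and each pair with both targets met exactly.
strawberries only: max(1974/184, 19/3) = 10.73 servings → $15.02.
edamame only: max(1974/535, 19/5) = 3.8 servings → $5.13.
kale only: max(1974/208, 19/4) = 9.49 servings → $8.07.
strawberries + edamame with both tight: 0.4307 servings and 3.542 servings → $5.38.
strawberries + kale: the both-tight solution has a negative serving — not a feasible corner.
edamame + kale with both tight: 3.585 servings and 0.2682 servings → $5.07.
The minimum over all feasible corners is $5.07.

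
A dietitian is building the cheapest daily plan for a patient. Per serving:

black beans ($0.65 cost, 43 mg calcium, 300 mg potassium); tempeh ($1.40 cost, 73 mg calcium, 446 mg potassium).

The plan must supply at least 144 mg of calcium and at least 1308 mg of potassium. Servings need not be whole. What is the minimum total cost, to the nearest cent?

This is a tiny linear program; its minimum lies at a vertex of the feasible set. List the vertices and price them.
black beans only: max(144/43, 1308/300) = 4.36 servings → $2.83.
tempeh only: max(144/73, 1308/446) = 2.933 servings → $4.11.
black beans + tempeh: intersection lies outside the first quadrant.
So the least-cost plan costs $2.83.

$2.83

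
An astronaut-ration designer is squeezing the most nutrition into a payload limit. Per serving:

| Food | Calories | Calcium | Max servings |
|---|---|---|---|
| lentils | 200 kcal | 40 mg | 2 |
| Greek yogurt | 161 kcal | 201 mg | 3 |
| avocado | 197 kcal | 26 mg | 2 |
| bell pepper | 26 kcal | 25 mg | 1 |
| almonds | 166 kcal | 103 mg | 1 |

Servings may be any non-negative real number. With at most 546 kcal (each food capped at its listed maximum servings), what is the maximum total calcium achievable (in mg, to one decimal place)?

651.0 mg

Calcium per kcal: Greek yogurt 1.248, bell pepper 0.9615, almonds 0.6205, lentils 0.2, avocado 0.132.
Take 3 servings of Greek yogurt: uses 483 kcal, +603.0 mg calcium (running total 603.0 mg).
Take 1 serving of bell pepper: uses 26 kcal, +25.0 mg calcium (running total 628.0 mg).
Take 0.2229 servings of almonds: uses 37 kcal, +23.0 mg calcium (running total 651.0 mg).
Greedy by best ratio exhausts the calories allowance optimally: 651.0 mg.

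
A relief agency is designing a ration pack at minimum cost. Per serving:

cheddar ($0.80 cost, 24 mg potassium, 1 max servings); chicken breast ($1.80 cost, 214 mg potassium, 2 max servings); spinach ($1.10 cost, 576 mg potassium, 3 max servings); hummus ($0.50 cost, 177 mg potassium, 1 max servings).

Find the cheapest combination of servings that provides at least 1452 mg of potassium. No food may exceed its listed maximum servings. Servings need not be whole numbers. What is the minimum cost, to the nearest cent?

$2.77

Cost per mg of potassium: spinach $0.0019, hummus $0.0028, chicken breast $0.0084, cheddar $0.0333.
Take 2.521 servings of spinach: +1452.0 mg potassium for $2.77 (total $2.77, still need 0.0 mg).
Greedy by cheapest-per-mg is optimal for a single linear constraint, so the minimum cost is $2.77.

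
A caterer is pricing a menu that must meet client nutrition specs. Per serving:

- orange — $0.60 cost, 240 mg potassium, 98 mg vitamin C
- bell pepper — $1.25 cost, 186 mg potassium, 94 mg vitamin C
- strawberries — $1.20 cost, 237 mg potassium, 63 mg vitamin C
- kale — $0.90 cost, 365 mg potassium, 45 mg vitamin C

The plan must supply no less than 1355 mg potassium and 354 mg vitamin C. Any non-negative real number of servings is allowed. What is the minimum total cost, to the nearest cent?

$3.36

An LP optimum is at a vertex; with two nutrient constraints at most two foods are used. Check each candidate.
orange only: max(1355/240, 354/98) = 5.646 servings → $3.39.
bell pepper only: max(1355/186, 354/94) = 7.285 servings → $9.11.
strawberries only: max(1355/237, 354/63) = 5.717 servings → $6.86.
kale only: max(1355/365, 354/45) = 7.867 servings → $7.08.
orange + bell pepper: the both-tight solution has a negative serving — not a feasible corner.
orange + strawberries: the both-tight solution has a negative serving — not a feasible corner.
orange + kale with both tight: 2.733 servings and 1.915 servings → $3.36.
bell pepper + strawberries: the both-tight solution has a negative serving — not a feasible corner.
bell pepper + kale with both tight: 2.63 servings and 2.372 servings → $5.42.
strawberries + kale with both tight: 5.534 servings and 0.119 servings → $6.75.
So the least-cost plan costs $3.36.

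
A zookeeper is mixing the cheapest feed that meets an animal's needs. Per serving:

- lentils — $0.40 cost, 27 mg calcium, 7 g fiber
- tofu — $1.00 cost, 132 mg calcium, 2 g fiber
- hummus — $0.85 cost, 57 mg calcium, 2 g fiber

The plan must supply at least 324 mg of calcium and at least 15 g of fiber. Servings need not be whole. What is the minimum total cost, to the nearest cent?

This is a tiny linear program; its minimum lies at a vertex of the feasible set. List the vertices and price them.
lentils only: max(324/27, 15/7) = 12 servings → $4.80.
tofu only: max(324/132, 15/2) = 7.5 servings → $7.50.
hummus only: max(324/57, 15/2) = 7.5 servings → $6.38.
lentils + tofu with both tight: 1.531 servings and 2.141 servings → $2.75.
lentils + hummus with both tight: 0.6 servings and 5.4 servings → $4.83.
tofu + hummus with both targets exact would need a negative amount; discard.
Cheapest feasible corner: $2.75.

$2.75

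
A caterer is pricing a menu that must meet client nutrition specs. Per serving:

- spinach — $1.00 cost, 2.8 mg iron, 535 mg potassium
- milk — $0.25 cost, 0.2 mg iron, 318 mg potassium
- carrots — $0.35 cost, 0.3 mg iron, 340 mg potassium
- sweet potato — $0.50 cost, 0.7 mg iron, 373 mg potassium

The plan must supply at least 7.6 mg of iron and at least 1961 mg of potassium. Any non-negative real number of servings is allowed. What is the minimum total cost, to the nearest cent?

The cheapest plan sits at a corner of the feasible region — with two constraints it uses at most two foods.
spinach only: max(7.6/2.8, 1961/535) = 3.665 servings → $3.67.
milk only: max(7.6/0.2, 1961/318) = 38 servings → $9.50.
carrots only: max(7.6/0.3, 1961/340) = 25.33 servings → $8.87.
sweet potato only: max(7.6/0.7, 1961/373) = 10.86 servings → $5.43.
spinach + milk with both tight: 2.584 servings and 1.819 servings → $3.04.
spinach + carrots with both tight: 2.521 servings and 1.8 servings → $3.15.
spinach + sweet potato with both tight: 2.183 servings and 2.127 servings → $3.25.
milk + carrots: the both-tight solution has a negative serving — not a feasible corner.
milk + sweet potato: intersection lies outside the first quadrant.
carrots + sweet potato: the both-tight solution has a negative serving — not a feasible corner.
So the least-cost plan costs $3.04.

$3.04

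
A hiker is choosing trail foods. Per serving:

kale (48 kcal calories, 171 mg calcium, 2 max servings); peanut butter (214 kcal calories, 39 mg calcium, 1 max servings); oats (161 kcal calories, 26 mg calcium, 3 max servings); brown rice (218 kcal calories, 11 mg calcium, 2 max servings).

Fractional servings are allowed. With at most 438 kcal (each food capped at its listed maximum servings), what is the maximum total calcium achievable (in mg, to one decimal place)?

401.7 mg

Calcium per kcal: kale 3.562, peanut butter 0.1822, oats 0.1615, brown rice 0.05046.
Take 2 servings of kale: uses 96 kcal, +342.0 mg calcium (running total 342.0 mg).
Take 1 serving of peanut butter: uses 214 kcal, +39.0 mg calcium (running total 381.0 mg).
Take 0.795 servings of oats: uses 128 kcal, +20.7 mg calcium (running total 401.7 mg).
Greedy by best ratio exhausts the calories allowance optimally: 401.7 mg.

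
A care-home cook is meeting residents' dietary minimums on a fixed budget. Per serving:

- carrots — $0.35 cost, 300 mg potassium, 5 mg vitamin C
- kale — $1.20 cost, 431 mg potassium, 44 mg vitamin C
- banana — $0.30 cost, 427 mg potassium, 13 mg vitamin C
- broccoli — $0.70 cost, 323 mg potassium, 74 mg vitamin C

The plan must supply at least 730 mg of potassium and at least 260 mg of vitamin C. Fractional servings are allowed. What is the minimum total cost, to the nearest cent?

At the optimum either one food covers both requirements or two foods hit both targets exactly; no other combination can be cheaper.
carrots only: max(730/300, 260/5) = 52 servings → $18.20.
kale only: max(730/431, 260/44) = 5.909 servings → $7.09.
banana only: max(730/427, 260/13) = 20 servings → $6.00.
broccoli only: max(730/323, 260/74) = 3.514 servings → $2.46.
carrots + kale with both targets exact would need a negative amount; discard.
carrots + banana with both targets exact would need a negative amount; discard.
carrots + broccoli: the both-tight solution has a negative serving — not a feasible corner.
kale + banana: the both-tight solution has a negative serving — not a feasible corner.
kale + broccoli: the both-tight solution has a negative serving — not a feasible corner.
banana + broccoli: intersection lies outside the first quadrant.
Cheapest feasible corner: $2.46.

$2.46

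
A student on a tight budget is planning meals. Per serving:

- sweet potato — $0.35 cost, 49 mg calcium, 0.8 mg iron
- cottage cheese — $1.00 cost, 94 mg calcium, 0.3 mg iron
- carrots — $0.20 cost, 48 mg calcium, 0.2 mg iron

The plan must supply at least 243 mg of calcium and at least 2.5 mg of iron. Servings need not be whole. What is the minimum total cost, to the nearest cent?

sweet potato only: max(243/49, 2.5/0.8) = 4.959 servings → $1.74.
cottage cheese only: max(243/94, 2.5/0.3) = 8.333 servings → $8.33.
carrots only: max(243/48, 2.5/0.2) = 12.5 servings → $2.50.
sweet potato + cottage cheese with both tight: 2.679 servings and 1.188 servings → $2.13.
sweet potato + carrots with both tight: 2.497 servings and 2.514 servings → $1.38.
cottage cheese + carrots with both targets exact would need a negative amount; discard.
So the least-cost plan costs $1.38.

$1.38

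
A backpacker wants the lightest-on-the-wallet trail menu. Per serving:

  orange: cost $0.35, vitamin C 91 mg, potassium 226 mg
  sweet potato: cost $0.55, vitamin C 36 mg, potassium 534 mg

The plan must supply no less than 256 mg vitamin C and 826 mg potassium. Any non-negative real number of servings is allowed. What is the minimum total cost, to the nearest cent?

At the optimum either one food covers both requirements or two foods hit both targets exactly; no other combination can be cheaper.
orange only: max(256/91, 826/226) = 3.655 servings → $1.28.
sweet potato only: max(256/36, 826/534) = 7.111 servings → $3.91.
orange + sweet potato with both tight: 2.644 servings and 0.4279 servings → $1.16.
So the least-cost plan costs $1.16.

$1.16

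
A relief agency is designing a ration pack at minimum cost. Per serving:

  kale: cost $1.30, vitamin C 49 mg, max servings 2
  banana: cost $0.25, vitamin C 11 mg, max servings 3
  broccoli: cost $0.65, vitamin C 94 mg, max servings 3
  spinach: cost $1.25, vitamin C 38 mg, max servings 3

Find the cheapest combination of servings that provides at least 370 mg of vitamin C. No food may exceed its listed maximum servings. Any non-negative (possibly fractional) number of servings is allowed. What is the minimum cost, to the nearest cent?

Cost per mg of vitamin C: broccoli $0.0069, banana $0.0227, kale $0.0265, spinach $0.0329.
Take 3 servings of broccoli: +282.0 mg vitamin C for $1.95 (total $1.95, still need 88.0 mg).
Take 3 servings of banana: +33.0 mg vitamin C for $0.75 (total $2.70, still need 55.0 mg).
Take 1.122 servings of kale: +55.0 mg vitamin C for $1.46 (total $4.16, still need 0.0 mg).
Filling from the cheapest source first is optimal under one linear minimum: $4.16.

$4.16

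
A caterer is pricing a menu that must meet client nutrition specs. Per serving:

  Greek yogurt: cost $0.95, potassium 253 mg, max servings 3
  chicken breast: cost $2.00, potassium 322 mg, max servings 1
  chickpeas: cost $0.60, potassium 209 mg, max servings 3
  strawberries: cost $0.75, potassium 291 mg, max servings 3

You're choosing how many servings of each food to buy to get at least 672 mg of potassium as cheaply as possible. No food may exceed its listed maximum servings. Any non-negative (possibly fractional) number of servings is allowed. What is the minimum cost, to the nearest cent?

$1.73

Cost per mg of potassium: strawberries $0.0026, chickpeas $0.0029, Greek yogurt $0.0038, chicken breast $0.0062.
Take 2.309 servings of strawberries: +672.0 mg potassium for $1.73 (total $1.73, still need 0.0 mg).
Filling from the cheapest source first is optimal under one linear minimum: $1.73.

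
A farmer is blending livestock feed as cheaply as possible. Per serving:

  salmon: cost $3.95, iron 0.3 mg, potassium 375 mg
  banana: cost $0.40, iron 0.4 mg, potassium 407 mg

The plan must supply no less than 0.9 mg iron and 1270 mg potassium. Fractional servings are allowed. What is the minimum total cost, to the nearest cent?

$1.25

At the optimum either one food covers both requirements or two foods hit both targets exactly; no other combination can be cheaper.
salmon only: max(0.9/0.3, 1270/375) = 3.387 servings → $13.38.
banana only: max(0.9/0.4, 1270/407) = 3.12 servings → $1.25.
salmon + banana with both targets exact would need a negative amount; discard.
So the least-cost plan costs $1.25.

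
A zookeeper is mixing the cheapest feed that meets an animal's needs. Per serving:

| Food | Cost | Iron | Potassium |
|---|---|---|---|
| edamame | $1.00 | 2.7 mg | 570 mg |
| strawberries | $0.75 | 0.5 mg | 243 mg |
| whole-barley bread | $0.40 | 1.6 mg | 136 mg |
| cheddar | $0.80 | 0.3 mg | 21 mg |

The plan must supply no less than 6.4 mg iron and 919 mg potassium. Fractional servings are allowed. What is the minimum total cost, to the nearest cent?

$1.96

edamame only: max(6.4/2.7, 919/570) = 2.37 servings → $2.37.
strawberries only: max(6.4/0.5, 919/243) = 12.8 servings → $9.60.
whole-barley bread only: max(6.4/1.6, 919/136) = 6.757 servings → $2.70.
cheddar only: max(6.4/0.3, 919/21) = 43.76 servings → $35.01.
edamame + strawberries: intersection lies outside the first quadrant.
edamame + whole-barley bread with both tight: 1.101 servings and 2.142 servings → $1.96.
edamame + cheddar with both tight: 1.236 servings and 10.21 servings → $9.40.
strawberries + whole-barley bread with both tight: 1.87 servings and 3.416 servings → $2.77.
strawberries + cheddar with both tight: 2.264 servings and 17.56 servings → $15.75.
whole-barley bread + cheddar: intersection lies outside the first quadrant.
Cheapest feasible corner: $1.96.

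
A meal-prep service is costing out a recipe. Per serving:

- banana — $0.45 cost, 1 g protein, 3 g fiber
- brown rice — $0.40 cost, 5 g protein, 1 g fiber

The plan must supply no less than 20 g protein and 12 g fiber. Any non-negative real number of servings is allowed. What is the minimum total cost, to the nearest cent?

$2.66

Minimising a linear cost over {protein ≥ 20, fiber ≥ 12, servings ≥ 0} — the optimum is at a vertex, using one or two foods.
banana only: max(20/1, 12/3) = 20 servings → $9.00.
brown rice only: max(20/5, 12/1) = 12 servings → $4.80.
banana + brown rice with both tight: 2.857 servings and 3.429 servings → $2.66.
The minimum over all feasible corners is $2.66.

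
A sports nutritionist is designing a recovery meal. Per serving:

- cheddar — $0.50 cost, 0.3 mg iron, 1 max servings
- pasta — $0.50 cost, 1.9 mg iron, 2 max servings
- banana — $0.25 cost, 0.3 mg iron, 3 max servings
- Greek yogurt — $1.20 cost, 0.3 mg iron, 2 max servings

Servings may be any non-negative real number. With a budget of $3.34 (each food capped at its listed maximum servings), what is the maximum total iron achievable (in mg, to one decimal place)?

Iron per dollar: pasta 3.8, banana 1.2, cheddar 0.6, Greek yogurt 0.25.
Take 2 servings of pasta: spends $1.00, +3.8 mg iron (running total 3.8 mg).
Take 3 servings of banana: spends $0.75, +0.9 mg iron (running total 4.7 mg).
Take 1 serving of cheddar: spends $0.50, +0.3 mg iron (running total 5.0 mg).
Take 0.9083 servings of Greek yogurt: spends $1.09, +0.3 mg iron (running total 5.3 mg).
Filling greedily by iron-per-dollar is optimal for one linear limit, giving 5.3 mg.

5.3 mg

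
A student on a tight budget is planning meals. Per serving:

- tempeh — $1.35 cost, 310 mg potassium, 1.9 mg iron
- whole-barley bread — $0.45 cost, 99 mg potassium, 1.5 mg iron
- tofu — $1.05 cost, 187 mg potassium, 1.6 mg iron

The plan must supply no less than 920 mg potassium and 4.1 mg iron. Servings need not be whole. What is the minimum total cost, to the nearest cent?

$4.01

This is a tiny linear program; its minimum lies at a vertex of the feasible set. List the vertices and price them.
tempeh only: max(920/310, 4.1/1.9) = 2.968 servings → $4.01.
whole-barley bread only: max(920/99, 4.1/1.5) = 9.293 servings → $4.18.
tofu only: max(920/187, 4.1/1.6) = 4.92 servings → $5.17.
tempeh + whole-barley bread with both targets exact would need a negative amount; discard.
tempeh + tofu: the both-tight solution has a negative serving — not a feasible corner.
whole-barley bread + tofu: the both-tight solution has a negative serving — not a feasible corner.
The minimum over all feasible corners is $4.01.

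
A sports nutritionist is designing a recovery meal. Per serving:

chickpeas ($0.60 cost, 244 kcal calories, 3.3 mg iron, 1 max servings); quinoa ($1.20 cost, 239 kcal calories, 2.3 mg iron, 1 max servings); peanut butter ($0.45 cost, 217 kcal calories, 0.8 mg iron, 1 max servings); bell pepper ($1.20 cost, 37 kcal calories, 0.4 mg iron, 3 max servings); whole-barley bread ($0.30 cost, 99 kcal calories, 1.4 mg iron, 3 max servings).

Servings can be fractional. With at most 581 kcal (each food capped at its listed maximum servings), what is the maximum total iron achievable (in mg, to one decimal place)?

Iron per kcal: whole-barley bread 0.01414, chickpeas 0.01352, bell pepper 0.01081, quinoa 0.009623, peanut butter 0.003687.
Take 3 servings of whole-barley bread: uses 297 kcal, +4.2 mg iron (running total 4.2 mg).
Take 1 serving of chickpeas: uses 244 kcal, +3.3 mg iron (running total 7.5 mg).
Take 1.081 servings of bell pepper: uses 40 kcal, +0.4 mg iron (running total 7.9 mg).
Greedy by best ratio exhausts the calories allowance optimally: 7.9 mg.

7.9 mg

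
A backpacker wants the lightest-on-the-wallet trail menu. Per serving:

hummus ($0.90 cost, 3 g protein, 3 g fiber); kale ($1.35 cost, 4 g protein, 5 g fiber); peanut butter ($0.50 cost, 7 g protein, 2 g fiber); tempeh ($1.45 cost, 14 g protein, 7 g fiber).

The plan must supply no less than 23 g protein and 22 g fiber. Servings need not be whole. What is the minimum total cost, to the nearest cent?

$4.56

With two linear requirements the optimum uses one or two foods; enumerate the corners.
hummus only: max(23/3, 22/3) = 7.667 servings → $6.90.
kale only: max(23/4, 22/5) = 5.75 servings → $7.76.
peanut butter only: max(23/7, 22/2) = 11 servings → $5.50.
tempeh only: max(23/14, 22/7) = 3.143 servings → $4.56.
hummus + kale with both targets exact would need a negative amount; discard.
hummus + peanut butter with both tight: 7.2 servings and 0.2 servings → $6.58.
hummus + tempeh with both tight: 7 servings and 0.1429 servings → $6.51.
kale + peanut butter with both tight: 4 servings and 1 serving → $5.90.
kale + tempeh with both tight: 3.5 servings and 0.6429 servings → $5.66.
peanut butter + tempeh: the both-tight solution has a negative serving — not a feasible corner.
So the least-cost plan costs $4.56.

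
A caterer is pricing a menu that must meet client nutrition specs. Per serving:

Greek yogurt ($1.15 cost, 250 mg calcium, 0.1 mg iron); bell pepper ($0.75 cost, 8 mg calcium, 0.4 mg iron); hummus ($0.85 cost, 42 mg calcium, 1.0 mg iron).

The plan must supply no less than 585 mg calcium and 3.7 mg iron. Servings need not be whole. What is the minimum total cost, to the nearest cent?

$5.01

Check every corner: each single food scaled to meet both minima, and each pair solved so both constraints bind.
Greek yogurt only: max(585/250, 3.7/0.1) = 37 servings → $42.55.
bell pepper only: max(585/8, 3.7/0.4) = 73.12 servings → $54.84.
hummus only: max(585/42, 3.7/1.0) = 13.93 servings → $11.84.
Greek yogurt + bell pepper with both tight: 2.06 servings and 8.735 servings → $8.92.
Greek yogurt + hummus with both tight: 1.748 servings and 3.525 servings → $5.01.
bell pepper + hummus: the both-tight solution has a negative serving — not a feasible corner.
So the least-cost plan costs $5.01.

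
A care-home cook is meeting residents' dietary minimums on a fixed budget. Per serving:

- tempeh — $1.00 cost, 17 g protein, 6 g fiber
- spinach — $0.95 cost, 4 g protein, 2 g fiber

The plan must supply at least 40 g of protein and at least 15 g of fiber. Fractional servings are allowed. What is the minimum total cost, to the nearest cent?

With two linear requirements the optimum uses one or two foods; enumerate the corners.
tempeh only: max(40/17, 15/6) = 2.5 servings → $2.50.
spinach only: max(40/4, 15/2) = 10 servings → $9.50.
tempeh + spinach with both tight: 2 servings and 1.5 servings → $3.42.
So the least-cost plan costs $2.50.

$2.50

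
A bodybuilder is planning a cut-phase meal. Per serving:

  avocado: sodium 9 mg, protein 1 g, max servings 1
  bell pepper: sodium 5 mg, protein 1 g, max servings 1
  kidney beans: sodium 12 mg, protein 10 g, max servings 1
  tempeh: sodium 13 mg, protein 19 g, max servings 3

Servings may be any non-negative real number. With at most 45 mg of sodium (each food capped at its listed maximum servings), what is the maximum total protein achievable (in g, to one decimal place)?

62.0 g

Protein per mg sodium: tempeh 1.462, kidney beans 0.8333, bell pepper 0.2, avocado 0.1111.
Take 3 servings of tempeh: uses 39 mg sodium, +57.0 g protein (running total 57.0 g).
Take 0.5 servings of kidney beans: uses 6 mg sodium, +5.0 g protein (running total 62.0 g).
Greedy by best ratio exhausts the sodium allowance optimally: 62.0 g.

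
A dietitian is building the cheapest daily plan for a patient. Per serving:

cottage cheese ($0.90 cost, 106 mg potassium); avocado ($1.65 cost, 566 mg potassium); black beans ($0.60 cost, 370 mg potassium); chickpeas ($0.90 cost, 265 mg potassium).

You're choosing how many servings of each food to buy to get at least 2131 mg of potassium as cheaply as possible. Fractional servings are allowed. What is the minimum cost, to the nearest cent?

$3.46

Cost per mg of potassium: black beans $0.0016, avocado $0.0029, chickpeas $0.0034, cottage cheese $0.0085.
With no serving limits, use only black beans: 2131 mg / 370 mg = 5.759 servings × $0.60 = $3.46.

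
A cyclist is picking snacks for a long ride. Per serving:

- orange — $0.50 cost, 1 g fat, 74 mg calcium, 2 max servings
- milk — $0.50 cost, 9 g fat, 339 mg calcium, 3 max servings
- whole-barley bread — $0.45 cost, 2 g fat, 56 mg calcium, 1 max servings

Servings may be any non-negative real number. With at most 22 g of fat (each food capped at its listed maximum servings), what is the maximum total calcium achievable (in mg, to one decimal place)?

Calcium per g fat: orange 74, milk 37.67, whole-barley bread 28.
Take 2 servings of orange: uses 2 g fat, +148.0 mg calcium (running total 148.0 mg).
Take 2.222 servings of milk: uses 20 g fat, +753.3 mg calcium (running total 901.3 mg).
Filling greedily by calcium-per-g fat is optimal for one linear limit, giving 901.3 mg.

901.3 mg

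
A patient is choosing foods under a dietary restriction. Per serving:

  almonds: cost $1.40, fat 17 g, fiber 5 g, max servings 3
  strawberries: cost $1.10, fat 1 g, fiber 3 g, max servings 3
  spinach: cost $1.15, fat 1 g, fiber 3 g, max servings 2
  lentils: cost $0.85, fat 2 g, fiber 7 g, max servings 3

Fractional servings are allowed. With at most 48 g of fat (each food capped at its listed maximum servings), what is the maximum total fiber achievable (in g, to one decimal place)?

Fiber per g fat: lentils 3.5, strawberries 3, spinach 3, almonds 0.2941.
Take 3 servings of lentils: uses 6 g fat, +21.0 g fiber (running total 21.0 g).
Take 3 servings of strawberries: uses 3 g fat, +9.0 g fiber (running total 30.0 g).
Take 2 servings of spinach: uses 2 g fat, +6.0 g fiber (running total 36.0 g).
Take 2.176 servings of almonds: uses 37 g fat, +10.9 g fiber (running total 46.9 g).
Filling greedily by fiber-per-g fat is optimal for one linear limit, giving 46.9 g.

46.9 g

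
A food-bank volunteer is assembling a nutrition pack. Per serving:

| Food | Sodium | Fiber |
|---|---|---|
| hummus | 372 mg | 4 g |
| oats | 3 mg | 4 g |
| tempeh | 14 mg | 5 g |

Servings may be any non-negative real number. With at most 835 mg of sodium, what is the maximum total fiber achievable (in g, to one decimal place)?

1113.3 g

Fiber per mg sodium: oats 1.333, tempeh 0.3571, hummus 0.01075.
With no serving limits, spend the whole sodium allowance on oats: 835 mg / 3 mg × 4 g = 1113.3 g.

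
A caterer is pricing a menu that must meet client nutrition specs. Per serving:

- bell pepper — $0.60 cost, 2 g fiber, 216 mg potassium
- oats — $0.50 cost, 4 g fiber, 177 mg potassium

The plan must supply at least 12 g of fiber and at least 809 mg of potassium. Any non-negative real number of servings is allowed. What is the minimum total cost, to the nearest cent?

$2.26

bell pepper only: max(12/2, 809/216) = 6 servings → $3.60.
oats only: max(12/4, 809/177) = 4.571 servings → $2.29.
bell pepper + oats with both tight: 2.18 servings and 1.91 servings → $2.26.
The minimum over all feasible corners is $2.26.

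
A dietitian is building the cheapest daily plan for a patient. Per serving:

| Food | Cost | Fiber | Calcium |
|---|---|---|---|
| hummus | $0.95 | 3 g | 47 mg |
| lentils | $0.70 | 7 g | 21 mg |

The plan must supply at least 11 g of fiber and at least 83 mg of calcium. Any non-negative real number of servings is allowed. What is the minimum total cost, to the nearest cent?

$1.96

With two linear requirements the optimum uses one or two foods; enumerate the corners.
hummus only: max(11/3, 83/47) = 3.667 servings → $3.48.
lentils only: max(11/7, 83/21) = 3.952 servings → $2.77.
hummus + lentils with both tight: 1.316 servings and 1.008 servings → $1.96.
So the least-cost plan costs $1.96.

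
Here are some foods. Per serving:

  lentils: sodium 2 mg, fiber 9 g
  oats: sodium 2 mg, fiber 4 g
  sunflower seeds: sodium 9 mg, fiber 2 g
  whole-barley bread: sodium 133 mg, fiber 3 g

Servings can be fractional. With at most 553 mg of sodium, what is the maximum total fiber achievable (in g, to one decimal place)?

2488.5 g

Fiber per mg sodium: lentils 4.5, oats 2, sunflower seeds 0.2222, whole-barley bread 0.02256.
With no serving limits, spend the whole sodium allowance on lentils: 553 mg / 2 mg × 9 g = 2488.5 g.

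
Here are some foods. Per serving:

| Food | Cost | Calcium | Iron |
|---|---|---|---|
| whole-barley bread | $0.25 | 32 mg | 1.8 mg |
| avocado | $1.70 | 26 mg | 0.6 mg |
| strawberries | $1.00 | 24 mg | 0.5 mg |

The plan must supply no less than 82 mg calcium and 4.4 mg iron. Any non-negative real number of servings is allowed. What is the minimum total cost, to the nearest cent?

With two linear requirements the optimum uses one or two foods; enumerate the corners.
whole-barley bread only: max(82/32, 4.4/1.8) = 2.562 servings → $0.64.
avocado only: max(82/26, 4.4/0.6) = 7.333 servings → $12.47.
strawberries only: max(82/24, 4.4/0.5) = 8.8 servings → $8.80.
whole-barley bread + avocado with both tight: 2.362 servings and 0.2464 servings → $1.01.
whole-barley bread + strawberries with both tight: 2.375 servings and 0.25 servings → $0.84.
avocado + strawberries: the both-tight solution has a negative serving — not a feasible corner.
The minimum over all feasible corners is $0.64.

$0.64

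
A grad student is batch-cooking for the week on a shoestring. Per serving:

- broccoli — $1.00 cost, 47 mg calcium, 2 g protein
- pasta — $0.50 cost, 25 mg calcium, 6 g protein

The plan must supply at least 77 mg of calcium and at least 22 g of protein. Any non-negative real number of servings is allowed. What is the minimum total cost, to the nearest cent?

$1.83

This is a tiny linear program; its minimum lies at a vertex of the feasible set. List the vertices and price them.
broccoli only: max(77/47, 22/2) = 11 servings → $11.00.
pasta only: max(77/25, 22/6) = 3.667 servings → $1.83.
broccoli + pasta: intersection lies outside the first quadrant.
So the least-cost plan costs $1.83.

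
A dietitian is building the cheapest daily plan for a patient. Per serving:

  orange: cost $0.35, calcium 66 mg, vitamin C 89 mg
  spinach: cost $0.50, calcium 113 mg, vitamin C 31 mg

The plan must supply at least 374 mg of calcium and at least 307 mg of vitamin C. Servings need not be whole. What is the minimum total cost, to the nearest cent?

Compare the cost at each extreme point of the feasible region.
orange only: max(374/66, 307/89) = 5.667 servings → $1.98.
spinach only: max(374/113, 307/31) = 9.903 servings → $4.95.
orange + spinach with both tight: 2.883 servings and 1.626 servings → $1.82.
The minimum over all feasible corners is $1.82.

$1.82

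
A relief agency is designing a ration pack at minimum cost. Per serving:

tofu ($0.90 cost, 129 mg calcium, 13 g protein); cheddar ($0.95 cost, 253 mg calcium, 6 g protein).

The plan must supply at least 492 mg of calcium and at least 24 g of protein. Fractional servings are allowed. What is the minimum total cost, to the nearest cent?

$2.36

Minimising a linear cost over {calcium ≥ 492, protein ≥ 24, servings ≥ 0} — the optimum is at a vertex, using one or two foods.
tofu only: max(492/129, 24/13) = 3.814 servings → $3.43.
cheddar only: max(492/253, 24/6) = 4 servings → $3.80.
tofu + cheddar with both tight: 1.241 servings and 1.312 servings → $2.36.
The minimum over all feasible corners is $2.36.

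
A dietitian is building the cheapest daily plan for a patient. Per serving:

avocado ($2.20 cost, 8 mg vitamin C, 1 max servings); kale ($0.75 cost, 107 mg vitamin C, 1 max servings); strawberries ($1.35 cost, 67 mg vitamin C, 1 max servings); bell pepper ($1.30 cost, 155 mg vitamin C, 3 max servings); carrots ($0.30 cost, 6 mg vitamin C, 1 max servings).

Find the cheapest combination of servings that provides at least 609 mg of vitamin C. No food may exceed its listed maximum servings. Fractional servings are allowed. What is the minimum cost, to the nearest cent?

$5.40

Cost per mg of vitamin C: kale $0.0070, bell pepper $0.0084, strawberries $0.0201, carrots $0.0500, avocado $0.2750.
Take 1 serving of kale: +107.0 mg vitamin C for $0.75 (total $0.75, still need 502.0 mg).
Take 3 servings of bell pepper: +465.0 mg vitamin C for $3.90 (total $4.65, still need 37.0 mg).
Take 0.5522 servings of strawberries: +37.0 mg vitamin C for $0.75 (total $5.40, still need 0.0 mg).
Greedy by cheapest-per-mg is optimal for a single linear constraint, so the minimum cost is $5.40.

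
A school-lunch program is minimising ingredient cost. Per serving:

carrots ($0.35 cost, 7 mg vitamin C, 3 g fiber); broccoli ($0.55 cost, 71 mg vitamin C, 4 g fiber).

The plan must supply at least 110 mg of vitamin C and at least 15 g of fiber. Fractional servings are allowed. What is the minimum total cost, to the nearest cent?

$1.85

Minimising a linear cost over {vitamin C ≥ 110, fiber ≥ 15, servings ≥ 0} — the optimum is at a vertex, using one or two foods.
carrots only: max(110/7, 15/3) = 15.71 servings → $5.50.
broccoli only: max(110/71, 15/4) = 3.75 servings → $2.06.
carrots + broccoli with both tight: 3.378 servings and 1.216 servings → $1.85.
Cheapest feasible corner: $1.85.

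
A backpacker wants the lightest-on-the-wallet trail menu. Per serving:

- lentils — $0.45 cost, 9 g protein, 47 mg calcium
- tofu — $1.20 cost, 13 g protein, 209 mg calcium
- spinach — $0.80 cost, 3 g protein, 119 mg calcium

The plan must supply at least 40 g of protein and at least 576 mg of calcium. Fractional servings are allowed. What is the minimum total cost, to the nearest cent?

A basic optimal solution has at most two foods positive. Try each food alone and each pair with both targets met exactly.
lentils only: max(40/9, 576/47) = 12.26 servings → $5.51.
tofu only: max(40/13, 576/209) = 3.077 servings → $3.69.
spinach only: max(40/3, 576/119) = 13.33 servings → $10.67.
lentils + tofu with both tight: 0.6866 servings and 2.602 servings → $3.43.
lentils + spinach with both tight: 3.26 servings and 3.553 servings → $4.31.
tofu + spinach with both targets exact would need a negative amount; discard.
Cheapest feasible corner: $3.43.

$3.43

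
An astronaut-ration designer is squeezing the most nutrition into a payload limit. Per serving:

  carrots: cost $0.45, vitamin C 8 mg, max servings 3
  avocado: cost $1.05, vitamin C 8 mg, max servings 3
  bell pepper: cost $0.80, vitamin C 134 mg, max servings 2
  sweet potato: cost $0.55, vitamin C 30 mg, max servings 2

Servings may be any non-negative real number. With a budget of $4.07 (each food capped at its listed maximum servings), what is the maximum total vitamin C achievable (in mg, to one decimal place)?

Vitamin C per dollar: bell pepper 167.5, sweet potato 54.55, carrots 17.78, avocado 7.619.
Take 2 servings of bell pepper: spends $1.60, +268.0 mg vitamin C (running total 268.0 mg).
Take 2 servings of sweet potato: spends $1.10, +60.0 mg vitamin C (running total 328.0 mg).
Take 3 servings of carrots: spends $1.35, +24.0 mg vitamin C (running total 352.0 mg).
Take 0.01905 servings of avocado: spends $0.02, +0.2 mg vitamin C (running total 352.2 mg).
Greedy by best ratio exhausts the cost allowance optimally: 352.2 mg.

352.2 mg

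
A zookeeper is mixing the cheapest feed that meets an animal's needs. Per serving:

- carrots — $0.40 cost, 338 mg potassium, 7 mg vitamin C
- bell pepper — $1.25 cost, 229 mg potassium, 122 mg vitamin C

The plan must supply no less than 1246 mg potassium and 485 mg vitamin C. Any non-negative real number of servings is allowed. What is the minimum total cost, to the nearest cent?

$5.31

This is a tiny linear program; its minimum lies at a vertex of the feasible set. List the vertices and price them.
carrots only: max(1246/338, 485/7) = 69.29 servings → $27.71.
bell pepper only: max(1246/229, 485/122) = 5.441 servings → $6.80.
carrots + bell pepper with both tight: 1.033 servings and 3.916 servings → $5.31.
The minimum over all feasible corners is $5.31.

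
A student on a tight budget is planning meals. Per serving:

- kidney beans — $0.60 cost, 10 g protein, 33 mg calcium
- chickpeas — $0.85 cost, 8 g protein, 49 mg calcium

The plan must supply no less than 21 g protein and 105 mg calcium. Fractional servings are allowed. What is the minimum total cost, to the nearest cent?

$1.84

For a min-cost LP with two ≥-constraints, a basic feasible solution has at most two positive variables.
kidney beans only: max(21/10, 105/33) = 3.182 servings → $1.91.
chickpeas only: max(21/8, 105/49) = 2.625 servings → $2.23.
kidney beans + chickpeas with both tight: 0.8363 servings and 1.58 servings → $1.84.
The minimum over all feasible corners is $1.84.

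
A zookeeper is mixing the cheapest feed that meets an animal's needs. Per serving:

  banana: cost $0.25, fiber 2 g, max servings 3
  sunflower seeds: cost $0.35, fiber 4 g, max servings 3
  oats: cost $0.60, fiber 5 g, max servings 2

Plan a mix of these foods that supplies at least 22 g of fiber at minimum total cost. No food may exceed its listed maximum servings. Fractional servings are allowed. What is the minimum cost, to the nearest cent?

$2.25

Cost per g of fiber: sunflower seeds $0.0875, oats $0.1200, banana $0.1250.
Take 3 servings of sunflower seeds: +12.0 g fiber for $1.05 (total $1.05, still need 10.0 g).
Take 2 servings of oats: +10.0 g fiber for $1.20 (total $2.25, still need 0.0 g).
Greedy by cheapest-per-g is optimal for a single linear constraint, so the minimum cost is $2.25.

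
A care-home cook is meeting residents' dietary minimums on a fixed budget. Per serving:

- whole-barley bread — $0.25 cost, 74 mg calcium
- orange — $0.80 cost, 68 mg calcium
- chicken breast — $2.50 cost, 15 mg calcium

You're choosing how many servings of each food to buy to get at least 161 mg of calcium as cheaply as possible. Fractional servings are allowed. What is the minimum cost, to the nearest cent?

Cost per mg of calcium: whole-barley bread $0.0034, orange $0.0118, chicken breast $0.1667.
With no serving limits, use only whole-barley bread: 161 mg / 74 mg = 2.176 servings × $0.25 = $0.54.

$0.54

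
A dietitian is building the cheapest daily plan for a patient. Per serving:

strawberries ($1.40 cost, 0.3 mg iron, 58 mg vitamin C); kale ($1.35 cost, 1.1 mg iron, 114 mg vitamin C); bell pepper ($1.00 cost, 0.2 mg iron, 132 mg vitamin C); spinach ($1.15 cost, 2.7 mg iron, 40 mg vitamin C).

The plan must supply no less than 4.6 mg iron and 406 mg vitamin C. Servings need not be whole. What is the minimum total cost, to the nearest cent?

Compare the cost at each extreme point of the feasible region.
strawberries only: max(4.6/0.3, 406/58) = 15.33 servings → $21.47.
kale only: max(4.6/1.1, 406/114) = 4.182 servings → $5.65.
bell pepper only: max(4.6/0.2, 406/132) = 23 servings → $23.00.
spinach only: max(4.6/2.7, 406/40) = 10.15 servings → $11.67.
strawberries + kale with both targets exact would need a negative amount; discard.
strawberries + bell pepper: the both-tight solution has a negative serving — not a feasible corner.
strawberries + spinach with both tight: 6.308 servings and 1.003 servings → $9.98.
kale + bell pepper: the both-tight solution has a negative serving — not a feasible corner.
kale + spinach with both tight: 3.458 servings and 0.2949 servings → $5.01.
bell pepper + spinach with both tight: 2.618 servings and 1.51 servings → $4.35.
Cheapest feasible corner: $4.35.

$4.35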